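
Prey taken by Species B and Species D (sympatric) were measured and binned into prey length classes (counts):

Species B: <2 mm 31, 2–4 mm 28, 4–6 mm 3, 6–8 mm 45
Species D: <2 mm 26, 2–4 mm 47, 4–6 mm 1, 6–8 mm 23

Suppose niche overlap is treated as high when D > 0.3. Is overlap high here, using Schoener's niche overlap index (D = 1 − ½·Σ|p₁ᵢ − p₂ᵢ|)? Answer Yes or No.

Yes

Proportions for Species B (n=107): 31/107=0.2897, 28/107=0.2617, 3/107=0.0280, 45/107=0.4206
Proportions for Species D (n=97): 26/97=0.2680, 47/97=0.4845, 1/97=0.0103, 23/97=0.2371
Σ|p₁ᵢ − p₂ᵢ| = 0.0217 + 0.2228 + 0.0177 + 0.1835 = 0.4457
D = 1 − ½ × 0.4457 = 1 − 0.22285 = 0.77715
D = 0.77715 > 0.3 → Yes.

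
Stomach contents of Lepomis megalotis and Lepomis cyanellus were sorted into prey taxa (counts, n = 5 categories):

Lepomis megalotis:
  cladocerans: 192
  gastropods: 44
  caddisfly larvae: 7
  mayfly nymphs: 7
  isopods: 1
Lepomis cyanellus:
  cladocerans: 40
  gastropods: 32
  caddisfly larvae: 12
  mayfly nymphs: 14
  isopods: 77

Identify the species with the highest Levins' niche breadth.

Proportions for Lepomis megalotis (n=251): 192/251=0.7649, 44/251=0.1753, 7/251=0.0279, 7/251=0.0279, 1/251=0.0040
Proportions for Lepomis cyanellus (n=175): 40/175=0.2286, 32/175=0.1829, 12/175=0.0686, 14/175=0.0800, 77/175=0.4400
Σp_megaᵢ² = 0.7649² + 0.1753² + 0.0279² + 0.0279² + 0.0040² = 0.585072 + 0.030730 + 0.000778 + 0.000778 + 0.000016 = 0.617374
B_mega = 1 / 0.617374 = 1.6198
Σp_cyanᵢ² = 0.2286² + 0.1829² + 0.0686² + 0.0800² + 0.4400² = 0.052258 + 0.033452 + 0.004706 + 0.006400 + 0.193600 = 0.290416
B_cyan = 1 / 0.290416 = 3.4433
Highest B → broadest niche (most generalist): Lepomis cyanellus (B = 3.44).

Lepomis cyanellus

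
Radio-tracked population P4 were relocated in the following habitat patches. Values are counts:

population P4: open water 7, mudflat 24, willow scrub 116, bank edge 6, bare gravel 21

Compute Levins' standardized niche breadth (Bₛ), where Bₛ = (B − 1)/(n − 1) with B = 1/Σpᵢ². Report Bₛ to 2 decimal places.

0.27

Proportions for population P4 (n=174): 7/174=0.0402, 24/174=0.1379, 116/174=0.6667, 6/174=0.0345, 21/174=0.1207
Σpᵢ² = 0.0402² + 0.1379² + 0.6667² + 0.0345² + 0.1207² = 0.001616 + 0.019016 + 0.444489 + 0.001190 + 0.014568 = 0.480879
B = 1 / 0.480879 = 2.0795
Bₛ = (B − 1)/(n − 1) = (2.0795 − 1)/(5 − 1) = 1.0795/4 = 0.2699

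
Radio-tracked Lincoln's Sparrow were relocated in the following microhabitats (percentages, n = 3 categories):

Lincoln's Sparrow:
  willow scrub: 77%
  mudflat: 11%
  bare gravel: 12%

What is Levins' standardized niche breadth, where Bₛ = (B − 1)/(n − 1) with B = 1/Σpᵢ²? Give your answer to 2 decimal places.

0.31

Convert percentages to proportions (divide by 100).
Σpᵢ² = 0.77² + 0.11² + 0.12² = 0.5929 + 0.0121 + 0.0144 = 0.6194
B = 1 / 0.6194 = 1.6145
Bₛ = (B − 1)/(n − 1) = (1.6145 − 1)/(3 − 1) = 0.6145/2 = 0.3073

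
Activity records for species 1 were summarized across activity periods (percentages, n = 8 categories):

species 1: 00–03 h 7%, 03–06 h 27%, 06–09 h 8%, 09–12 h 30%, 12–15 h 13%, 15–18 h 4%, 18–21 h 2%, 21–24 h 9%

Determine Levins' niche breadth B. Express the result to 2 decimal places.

Convert percentages to proportions (divide by 100).
Σpᵢ² = 0.07² + 0.27² + 0.08² + 0.30² + 0.13² + 0.04² + 0.02² + 0.09² = 0.0049 + 0.0729 + 0.0064 + 0.0900 + 0.0169 + 0.0016 + 0.0004 + 0.0081 = 0.2012
B = 1 / 0.2012 = 4.9702

4.97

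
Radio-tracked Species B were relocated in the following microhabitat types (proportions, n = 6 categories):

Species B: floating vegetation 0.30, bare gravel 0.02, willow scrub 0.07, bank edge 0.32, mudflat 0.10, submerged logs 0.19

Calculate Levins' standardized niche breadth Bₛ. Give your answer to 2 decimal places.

Σpᵢ² = 0.30² + 0.02² + 0.07² + 0.32² + 0.10² + 0.19² = 0.0900 + 0.0004 + 0.0049 + 0.1024 + 0.0100 + 0.0361 = 0.2438
B = 1 / 0.2438 = 4.1017
Bₛ = (B − 1)/(n − 1) = (4.1017 − 1)/(6 − 1) = 3.1017/5 = 0.6203

0.62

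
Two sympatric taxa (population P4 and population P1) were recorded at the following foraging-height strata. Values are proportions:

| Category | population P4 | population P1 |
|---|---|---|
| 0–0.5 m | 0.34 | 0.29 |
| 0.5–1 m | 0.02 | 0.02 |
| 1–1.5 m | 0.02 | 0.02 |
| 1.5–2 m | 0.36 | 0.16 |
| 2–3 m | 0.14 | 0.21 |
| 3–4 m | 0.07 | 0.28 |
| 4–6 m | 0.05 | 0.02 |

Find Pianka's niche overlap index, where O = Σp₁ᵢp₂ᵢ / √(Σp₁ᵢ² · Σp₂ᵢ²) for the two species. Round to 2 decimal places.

Σ p₁ᵢp₂ᵢ = 0.0986 + 0.0004 + 0.0004 + 0.0576 + 0.0294 + 0.0196 + 0.0010 = 0.2070
Σp_1ᵢ² = 0.34² + 0.02² + 0.02² + 0.36² + 0.14² + 0.07² + 0.05² = 0.1156 + 0.0004 + 0.0004 + 0.1296 + 0.0196 + 0.0049 + 0.0025 = 0.2730
Σp_2ᵢ² = 0.29² + 0.02² + 0.02² + 0.16² + 0.21² + 0.28² + 0.02² = 0.0841 + 0.0004 + 0.0004 + 0.0256 + 0.0441 + 0.0784 + 0.0004 = 0.2334
O = 0.2070 / √(0.2730 × 0.2334) = 0.2070 / 0.25242 = 0.8201

0.82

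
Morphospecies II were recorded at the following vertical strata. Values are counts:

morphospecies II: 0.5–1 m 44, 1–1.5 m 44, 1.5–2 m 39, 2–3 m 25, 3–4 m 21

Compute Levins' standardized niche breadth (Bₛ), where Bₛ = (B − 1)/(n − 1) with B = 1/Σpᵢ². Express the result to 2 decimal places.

Proportions for morphospecies II (n=173): 44/173=0.2543, 44/173=0.2543, 39/173=0.2254, 25/173=0.1445, 21/173=0.1214
Σpᵢ² = 0.2543² + 0.2543² + 0.2254² + 0.1445² + 0.1214² = 0.064668 + 0.064668 + 0.050805 + 0.020880 + 0.014738 = 0.215759
B = 1 / 0.215759 = 4.6348
Bₛ = (B − 1)/(n − 1) = (4.6348 − 1)/(5 − 1) = 3.6348/4 = 0.9087

0.91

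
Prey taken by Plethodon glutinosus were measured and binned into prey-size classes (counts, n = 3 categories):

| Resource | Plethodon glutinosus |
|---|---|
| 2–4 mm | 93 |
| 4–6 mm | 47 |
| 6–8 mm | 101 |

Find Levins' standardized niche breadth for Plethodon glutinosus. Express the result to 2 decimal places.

Proportions for Plethodon glutinosus (n=241): 93/241=0.3859, 47/241=0.1950, 101/241=0.4191
Σpᵢ² = 0.3859² + 0.1950² + 0.4191² = 0.148919 + 0.038025 + 0.175645 = 0.362589
B = 1 / 0.362589 = 2.7579
Bₛ = (B − 1)/(n − 1) = (2.7579 − 1)/(3 − 1) = 1.7579/2 = 0.8790

0.88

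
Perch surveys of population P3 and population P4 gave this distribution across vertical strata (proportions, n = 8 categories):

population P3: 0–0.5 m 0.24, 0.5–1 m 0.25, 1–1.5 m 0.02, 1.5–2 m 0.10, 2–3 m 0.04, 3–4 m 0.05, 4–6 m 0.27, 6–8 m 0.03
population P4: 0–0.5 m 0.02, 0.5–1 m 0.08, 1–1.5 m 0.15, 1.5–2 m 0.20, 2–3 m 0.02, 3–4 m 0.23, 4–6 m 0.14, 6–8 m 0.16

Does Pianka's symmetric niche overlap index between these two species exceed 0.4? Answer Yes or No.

Yes

Σ p₁ᵢp₂ᵢ = 0.0048 + 0.0200 + 0.0030 + 0.0200 + 0.0008 + 0.0115 + 0.0378 + 0.0048 = 0.1027
Σp_1ᵢ² = 0.24² + 0.25² + 0.02² + 0.10² + 0.04² + 0.05² + 0.27² + 0.03² = 0.0576 + 0.0625 + 0.0004 + 0.0100 + 0.0016 + 0.0025 + 0.0729 + 0.0009 = 0.2084
Σp_2ᵢ² = 0.02² + 0.08² + 0.15² + 0.20² + 0.02² + 0.23² + 0.14² + 0.16² = 0.0004 + 0.0064 + 0.0225 + 0.0400 + 0.0004 + 0.0529 + 0.0196 + 0.0256 = 0.1678
O = 0.1027 / √(0.2084 × 0.1678) = 0.1027 / 0.18700 = 0.5492
O = 0.5492 > 0.4 → Yes.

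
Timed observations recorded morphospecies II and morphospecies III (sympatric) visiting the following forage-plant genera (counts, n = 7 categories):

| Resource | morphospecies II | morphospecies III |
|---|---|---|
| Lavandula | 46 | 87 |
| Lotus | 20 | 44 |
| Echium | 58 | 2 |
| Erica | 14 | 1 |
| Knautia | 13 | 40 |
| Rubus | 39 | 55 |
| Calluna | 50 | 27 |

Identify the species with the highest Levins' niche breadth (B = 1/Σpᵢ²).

Proportions for morphospecies II (n=240): 46/240=0.1917, 20/240=0.0833, 58/240=0.2417, 14/240=0.0583, 13/240=0.0542, 39/240=0.1625, 50/240=0.2083
Proportions for morphospecies III (n=256): 87/256=0.3398, 44/256=0.1719, 2/256=0.0078, 1/256=0.0039, 40/256=0.1563, 55/256=0.2148, 27/256=0.1055
Σp_IIᵢ² = 0.1917² + 0.0833² + 0.2417² + 0.0583² + 0.0542² + 0.1625² + 0.2083² = 0.036749 + 0.006939 + 0.058419 + 0.003399 + 0.002938 + 0.026406 + 0.043389 = 0.178239
B_II = 1 / 0.178239 = 5.6104
Σp_IIIᵢ² = 0.3398² + 0.1719² + 0.0078² + 0.0039² + 0.1563² + 0.2148² + 0.1055² = 0.115464 + 0.029550 + 0.000061 + 0.000015 + 0.024430 + 0.046139 + 0.011130 = 0.226789
B_III = 1 / 0.226789 = 4.4094
Highest B → broadest niche (most generalist): morphospecies II (B = 5.61).

morphospecies II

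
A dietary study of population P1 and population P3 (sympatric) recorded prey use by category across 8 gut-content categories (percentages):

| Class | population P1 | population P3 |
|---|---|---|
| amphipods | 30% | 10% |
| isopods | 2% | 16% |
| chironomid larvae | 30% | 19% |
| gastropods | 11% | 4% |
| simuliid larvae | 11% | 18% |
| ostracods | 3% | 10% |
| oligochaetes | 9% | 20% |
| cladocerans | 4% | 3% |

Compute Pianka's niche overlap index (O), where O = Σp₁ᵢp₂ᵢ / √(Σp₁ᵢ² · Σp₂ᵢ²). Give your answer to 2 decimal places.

Convert percentages to proportions (divide by 100).
Σ p₁ᵢp₂ᵢ = 0.0300 + 0.0032 + 0.0570 + 0.0044 + 0.0198 + 0.0030 + 0.0180 + 0.0012 = 0.1366
Σp_1ᵢ² = 0.30² + 0.02² + 0.30² + 0.11² + 0.11² + 0.03² + 0.09² + 0.04² = 0.0900 + 0.0004 + 0.0900 + 0.0121 + 0.0121 + 0.0009 + 0.0081 + 0.0016 = 0.2152
Σp_2ᵢ² = 0.10² + 0.16² + 0.19² + 0.04² + 0.18² + 0.10² + 0.20² + 0.03² = 0.0100 + 0.0256 + 0.0361 + 0.0016 + 0.0324 + 0.0100 + 0.0400 + 0.0009 = 0.1566
O = 0.1366 / √(0.2152 × 0.1566) = 0.1366 / 0.18358 = 0.7441

0.74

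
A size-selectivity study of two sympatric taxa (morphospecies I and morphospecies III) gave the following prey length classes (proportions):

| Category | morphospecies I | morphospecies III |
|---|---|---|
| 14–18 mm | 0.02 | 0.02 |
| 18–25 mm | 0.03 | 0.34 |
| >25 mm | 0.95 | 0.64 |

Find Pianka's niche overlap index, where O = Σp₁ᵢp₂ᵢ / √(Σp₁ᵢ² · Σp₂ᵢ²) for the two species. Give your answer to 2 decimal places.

Σ p₁ᵢp₂ᵢ = 0.0004 + 0.0102 + 0.6080 = 0.6186
Σp_1ᵢ² = 0.02² + 0.03² + 0.95² = 0.0004 + 0.0009 + 0.9025 = 0.9038
Σp_2ᵢ² = 0.02² + 0.34² + 0.64² = 0.0004 + 0.1156 + 0.4096 = 0.5256
O = 0.6186 / √(0.9038 × 0.5256) = 0.6186 / 0.68923 = 0.8975

0.90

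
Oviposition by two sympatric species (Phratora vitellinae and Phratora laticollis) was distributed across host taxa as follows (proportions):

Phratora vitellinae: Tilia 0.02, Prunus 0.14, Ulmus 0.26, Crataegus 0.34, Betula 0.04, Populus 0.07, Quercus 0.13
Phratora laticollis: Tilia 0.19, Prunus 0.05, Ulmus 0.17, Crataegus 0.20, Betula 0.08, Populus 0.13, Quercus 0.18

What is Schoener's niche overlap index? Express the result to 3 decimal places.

0.680

Σ|p₁ᵢ − p₂ᵢ| = 0.17 + 0.09 + 0.09 + 0.14 + 0.04 + 0.06 + 0.05 = 0.64
D = 1 − ½ × 0.64 = 1 − 0.320 = 0.68000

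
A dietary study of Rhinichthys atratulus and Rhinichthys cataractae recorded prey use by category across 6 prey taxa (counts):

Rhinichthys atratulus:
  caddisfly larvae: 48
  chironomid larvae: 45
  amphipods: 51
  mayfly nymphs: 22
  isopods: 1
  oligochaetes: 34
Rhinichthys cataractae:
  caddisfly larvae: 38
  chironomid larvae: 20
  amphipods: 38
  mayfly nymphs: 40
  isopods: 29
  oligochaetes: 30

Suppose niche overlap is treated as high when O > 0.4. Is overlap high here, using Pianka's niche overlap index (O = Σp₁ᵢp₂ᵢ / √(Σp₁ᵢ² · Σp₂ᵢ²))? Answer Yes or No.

Proportions for Rhinichthys atratulus (n=201): 48/201=0.2388, 45/201=0.2239, 51/201=0.2537, 22/201=0.1095, 1/201=0.0050, 34/201=0.1692
Proportions for Rhinichthys cataractae (n=195): 38/195=0.1949, 20/195=0.1026, 38/195=0.1949, 40/195=0.2051, 29/195=0.1487, 30/195=0.1538
Σ p₁ᵢp₂ᵢ = 0.046542 + 0.022972 + 0.049446 + 0.022458 + 0.000744 + 0.026023 = 0.168185
Σp_1ᵢ² = 0.2388² + 0.2239² + 0.2537² + 0.1095² + 0.0050² + 0.1692² = 0.057025 + 0.050131 + 0.064364 + 0.011990 + 0.000025 + 0.028629 = 0.212164
Σp_2ᵢ² = 0.1949² + 0.1026² + 0.1949² + 0.2051² + 0.1487² + 0.1538² = 0.037986 + 0.010527 + 0.037986 + 0.042066 + 0.022112 + 0.023654 = 0.174331
O = 0.168185 / √(0.212164 × 0.174331) = 0.168185 / 0.1923194 = 0.8745
O = 0.8745 > 0.4 → Yes.

Yes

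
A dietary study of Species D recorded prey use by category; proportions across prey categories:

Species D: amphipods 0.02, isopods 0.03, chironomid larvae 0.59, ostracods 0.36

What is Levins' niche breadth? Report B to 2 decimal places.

Σpᵢ² = 0.02² + 0.03² + 0.59² + 0.36² = 0.0004 + 0.0009 + 0.3481 + 0.1296 = 0.4790
B = 1 / 0.4790 = 2.0877

2.09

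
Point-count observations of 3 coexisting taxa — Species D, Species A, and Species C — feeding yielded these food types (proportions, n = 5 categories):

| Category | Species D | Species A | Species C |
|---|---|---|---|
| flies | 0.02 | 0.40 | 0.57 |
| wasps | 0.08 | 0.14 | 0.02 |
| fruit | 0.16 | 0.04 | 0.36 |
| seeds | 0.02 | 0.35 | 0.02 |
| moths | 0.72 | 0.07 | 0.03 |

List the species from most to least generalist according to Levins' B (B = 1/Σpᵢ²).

Species A > Species C > Species D

Σp_Dᵢ² = 0.02² + 0.08² + 0.16² + 0.02² + 0.72² = 0.0004 + 0.0064 + 0.0256 + 0.0004 + 0.5184 = 0.5512
B_D = 1 / 0.5512 = 1.8142
Σp_Aᵢ² = 0.40² + 0.14² + 0.04² + 0.35² + 0.07² = 0.1600 + 0.0196 + 0.0016 + 0.1225 + 0.0049 = 0.3086
B_A = 1 / 0.3086 = 3.2404
Σp_Cᵢ² = 0.57² + 0.02² + 0.36² + 0.02² + 0.03² = 0.3249 + 0.0004 + 0.1296 + 0.0004 + 0.0009 = 0.4562
B_C = 1 / 0.4562 = 2.1920
Ranking by B (broadest → narrowest): Species A (3.24) > Species C (2.19) > Species D (1.81)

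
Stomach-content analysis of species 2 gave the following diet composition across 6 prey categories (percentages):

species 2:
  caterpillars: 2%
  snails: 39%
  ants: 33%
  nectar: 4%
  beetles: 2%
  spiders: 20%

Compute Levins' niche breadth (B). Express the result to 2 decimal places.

3.30

Convert percentages to proportions (divide by 100).
Σpᵢ² = 0.02² + 0.39² + 0.33² + 0.04² + 0.02² + 0.20² = 0.0004 + 0.1521 + 0.1089 + 0.0016 + 0.0004 + 0.0400 = 0.3034
B = 1 / 0.3034 = 3.2960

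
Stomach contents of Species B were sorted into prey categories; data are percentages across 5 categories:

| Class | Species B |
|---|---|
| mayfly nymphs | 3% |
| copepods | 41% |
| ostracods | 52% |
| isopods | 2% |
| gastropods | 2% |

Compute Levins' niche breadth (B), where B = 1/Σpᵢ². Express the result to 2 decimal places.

Convert percentages to proportions (divide by 100).
Σpᵢ² = 0.03² + 0.41² + 0.52² + 0.02² + 0.02² = 0.0009 + 0.1681 + 0.2704 + 0.0004 + 0.0004 = 0.4402
B = 1 / 0.4402 = 2.2717

2.27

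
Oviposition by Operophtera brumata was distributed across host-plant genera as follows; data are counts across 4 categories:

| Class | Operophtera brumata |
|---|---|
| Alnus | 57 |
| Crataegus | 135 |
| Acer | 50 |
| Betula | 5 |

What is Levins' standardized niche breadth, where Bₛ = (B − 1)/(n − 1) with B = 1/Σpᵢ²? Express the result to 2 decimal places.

Proportions for Operophtera brumata (n=247): 57/247=0.2308, 135/247=0.5466, 50/247=0.2024, 5/247=0.0202
Σpᵢ² = 0.2308² + 0.5466² + 0.2024² + 0.0202² = 0.053269 + 0.298772 + 0.040966 + 0.000408 = 0.393415
B = 1 / 0.393415 = 2.5418
Bₛ = (B − 1)/(n − 1) = (2.5418 − 1)/(4 − 1) = 1.5418/3 = 0.5139

0.51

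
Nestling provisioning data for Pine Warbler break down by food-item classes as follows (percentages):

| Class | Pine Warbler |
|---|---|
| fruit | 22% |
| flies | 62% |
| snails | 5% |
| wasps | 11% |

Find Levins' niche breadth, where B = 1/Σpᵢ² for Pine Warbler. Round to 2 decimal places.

2.24

Convert percentages to proportions (divide by 100).
Σpᵢ² = 0.22² + 0.62² + 0.05² + 0.11² = 0.0484 + 0.3844 + 0.0025 + 0.0121 = 0.4474
B = 1 / 0.4474 = 2.2351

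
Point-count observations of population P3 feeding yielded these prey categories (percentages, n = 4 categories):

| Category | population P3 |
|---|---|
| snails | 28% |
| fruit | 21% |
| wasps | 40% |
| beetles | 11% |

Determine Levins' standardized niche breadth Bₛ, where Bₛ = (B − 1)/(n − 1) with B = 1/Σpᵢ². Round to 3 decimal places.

Convert percentages to proportions (divide by 100).
Σpᵢ² = 0.28² + 0.21² + 0.40² + 0.11² = 0.0784 + 0.0441 + 0.1600 + 0.0121 = 0.2946
B = 1 / 0.2946 = 3.39443
Bₛ = (B − 1)/(n − 1) = (3.39443 − 1)/(4 − 1) = 2.39443/3 = 0.79814

0.798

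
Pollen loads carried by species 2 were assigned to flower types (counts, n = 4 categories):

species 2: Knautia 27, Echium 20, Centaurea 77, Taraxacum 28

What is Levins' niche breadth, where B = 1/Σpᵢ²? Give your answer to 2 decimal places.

2.95

Proportions for species 2 (n=152): 27/152=0.1776, 20/152=0.1316, 77/152=0.5066, 28/152=0.1842
Σpᵢ² = 0.1776² + 0.1316² + 0.5066² + 0.1842² = 0.031542 + 0.017319 + 0.256644 + 0.033930 = 0.339435
B = 1 / 0.339435 = 2.9461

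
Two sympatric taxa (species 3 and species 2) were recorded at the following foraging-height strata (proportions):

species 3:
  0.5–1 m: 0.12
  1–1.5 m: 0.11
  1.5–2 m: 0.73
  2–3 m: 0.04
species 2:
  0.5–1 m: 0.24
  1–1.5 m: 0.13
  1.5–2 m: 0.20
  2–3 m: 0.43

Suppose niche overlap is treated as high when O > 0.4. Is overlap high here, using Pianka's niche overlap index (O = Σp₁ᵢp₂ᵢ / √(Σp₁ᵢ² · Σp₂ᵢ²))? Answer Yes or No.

Yes

Σ p₁ᵢp₂ᵢ = 0.0288 + 0.0143 + 0.1460 + 0.0172 = 0.2063
Σp_1ᵢ² = 0.12² + 0.11² + 0.73² + 0.04² = 0.0144 + 0.0121 + 0.5329 + 0.0016 = 0.5610
Σp_2ᵢ² = 0.24² + 0.13² + 0.20² + 0.43² = 0.0576 + 0.0169 + 0.0400 + 0.1849 = 0.2994
O = 0.2063 / √(0.5610 × 0.2994) = 0.2063 / 0.40983 = 0.5034
O = 0.5034 > 0.4 → Yes.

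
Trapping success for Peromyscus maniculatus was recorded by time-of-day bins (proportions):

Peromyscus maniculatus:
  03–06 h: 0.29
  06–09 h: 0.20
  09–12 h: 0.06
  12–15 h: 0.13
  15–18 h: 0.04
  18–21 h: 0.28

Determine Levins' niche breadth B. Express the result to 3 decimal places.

4.452

Σpᵢ² = 0.29² + 0.20² + 0.06² + 0.13² + 0.04² + 0.28² = 0.0841 + 0.0400 + 0.0036 + 0.0169 + 0.0016 + 0.0784 = 0.2246
B = 1 / 0.2246 = 4.45236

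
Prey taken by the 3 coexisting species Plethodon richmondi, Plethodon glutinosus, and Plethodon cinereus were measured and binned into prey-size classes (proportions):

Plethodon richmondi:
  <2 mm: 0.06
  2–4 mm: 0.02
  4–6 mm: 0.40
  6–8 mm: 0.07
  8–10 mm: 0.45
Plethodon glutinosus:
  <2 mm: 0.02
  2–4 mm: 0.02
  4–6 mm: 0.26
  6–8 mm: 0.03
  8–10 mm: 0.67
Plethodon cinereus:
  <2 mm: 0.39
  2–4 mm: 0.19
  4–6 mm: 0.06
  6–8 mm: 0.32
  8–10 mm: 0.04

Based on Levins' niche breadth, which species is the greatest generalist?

Plethodon cinereus

Σp_richᵢ² = 0.06² + 0.02² + 0.40² + 0.07² + 0.45² = 0.0036 + 0.0004 + 0.1600 + 0.0049 + 0.2025 = 0.3714
B_rich = 1 / 0.3714 = 2.6925
Σp_glutᵢ² = 0.02² + 0.02² + 0.26² + 0.03² + 0.67² = 0.0004 + 0.0004 + 0.0676 + 0.0009 + 0.4489 = 0.5182
B_glut = 1 / 0.5182 = 1.9298
Σp_cineᵢ² = 0.39² + 0.19² + 0.06² + 0.32² + 0.04² = 0.1521 + 0.0361 + 0.0036 + 0.1024 + 0.0016 = 0.2958
B_cine = 1 / 0.2958 = 3.3807
Highest B → broadest niche (most generalist): Plethodon cinereus (B = 3.38).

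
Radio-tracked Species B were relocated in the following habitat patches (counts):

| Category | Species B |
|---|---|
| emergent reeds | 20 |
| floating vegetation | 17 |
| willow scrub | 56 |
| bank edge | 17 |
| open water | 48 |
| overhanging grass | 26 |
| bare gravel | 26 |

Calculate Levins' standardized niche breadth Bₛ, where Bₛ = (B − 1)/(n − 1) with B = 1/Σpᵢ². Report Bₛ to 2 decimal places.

Proportions for Species B (n=210): 20/210=0.0952, 17/210=0.0810, 56/210=0.2667, 17/210=0.0810, 48/210=0.2286, 26/210=0.1238, 26/210=0.1238
Σpᵢ² = 0.0952² + 0.0810² + 0.2667² + 0.0810² + 0.2286² + 0.1238² + 0.1238² = 0.009063 + 0.006561 + 0.071129 + 0.006561 + 0.052258 + 0.015326 + 0.015326 = 0.176224
B = 1 / 0.176224 = 5.6746
Bₛ = (B − 1)/(n − 1) = (5.6746 − 1)/(7 − 1) = 4.6746/6 = 0.7791

0.78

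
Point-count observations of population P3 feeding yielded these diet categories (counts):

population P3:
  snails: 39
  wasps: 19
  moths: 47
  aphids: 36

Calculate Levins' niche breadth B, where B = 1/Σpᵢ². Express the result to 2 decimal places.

Proportions for population P3 (n=141): 39/141=0.2766, 19/141=0.1348, 47/141=0.3333, 36/141=0.2553
Σpᵢ² = 0.2766² + 0.1348² + 0.3333² + 0.2553² = 0.076508 + 0.018171 + 0.111089 + 0.065178 = 0.270946
B = 1 / 0.270946 = 3.6908

3.69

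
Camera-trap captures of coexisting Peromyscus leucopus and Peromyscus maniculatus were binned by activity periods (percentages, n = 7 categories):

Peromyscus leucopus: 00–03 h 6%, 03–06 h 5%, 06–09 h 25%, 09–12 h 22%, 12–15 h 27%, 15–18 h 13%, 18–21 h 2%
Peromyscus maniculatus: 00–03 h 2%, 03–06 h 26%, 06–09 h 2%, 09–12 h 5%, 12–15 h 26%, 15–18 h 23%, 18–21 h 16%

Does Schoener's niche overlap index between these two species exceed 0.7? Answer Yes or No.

No

Convert percentages to proportions (divide by 100).
Σ|p₁ᵢ − p₂ᵢ| = 0.04 + 0.21 + 0.23 + 0.17 + 0.01 + 0.10 + 0.14 = 0.90
D = 1 − ½ × 0.90 = 1 − 0.450 = 0.5500
D = 0.5500 < 0.7 → No.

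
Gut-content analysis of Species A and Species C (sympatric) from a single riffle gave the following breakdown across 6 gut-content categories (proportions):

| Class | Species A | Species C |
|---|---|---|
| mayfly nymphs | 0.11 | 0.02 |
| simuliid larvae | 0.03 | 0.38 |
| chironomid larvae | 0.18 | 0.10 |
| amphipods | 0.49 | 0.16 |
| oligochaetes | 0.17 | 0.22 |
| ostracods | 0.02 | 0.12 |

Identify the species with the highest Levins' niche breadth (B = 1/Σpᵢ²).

Σp_Aᵢ² = 0.11² + 0.03² + 0.18² + 0.49² + 0.17² + 0.02² = 0.0121 + 0.0009 + 0.0324 + 0.2401 + 0.0289 + 0.0004 = 0.3148
B_A = 1 / 0.3148 = 3.1766
Σp_Cᵢ² = 0.02² + 0.38² + 0.10² + 0.16² + 0.22² + 0.12² = 0.0004 + 0.1444 + 0.0100 + 0.0256 + 0.0484 + 0.0144 = 0.2432
B_C = 1 / 0.2432 = 4.1118
Highest B → broadest niche (most generalist): Species C (B = 4.11).

Species C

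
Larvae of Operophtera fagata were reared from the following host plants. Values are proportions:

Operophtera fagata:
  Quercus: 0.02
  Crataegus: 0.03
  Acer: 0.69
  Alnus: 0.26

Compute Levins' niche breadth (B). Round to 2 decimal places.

1.83

Σpᵢ² = 0.02² + 0.03² + 0.69² + 0.26² = 0.0004 + 0.0009 + 0.4761 + 0.0676 = 0.5450
B = 1 / 0.5450 = 1.8349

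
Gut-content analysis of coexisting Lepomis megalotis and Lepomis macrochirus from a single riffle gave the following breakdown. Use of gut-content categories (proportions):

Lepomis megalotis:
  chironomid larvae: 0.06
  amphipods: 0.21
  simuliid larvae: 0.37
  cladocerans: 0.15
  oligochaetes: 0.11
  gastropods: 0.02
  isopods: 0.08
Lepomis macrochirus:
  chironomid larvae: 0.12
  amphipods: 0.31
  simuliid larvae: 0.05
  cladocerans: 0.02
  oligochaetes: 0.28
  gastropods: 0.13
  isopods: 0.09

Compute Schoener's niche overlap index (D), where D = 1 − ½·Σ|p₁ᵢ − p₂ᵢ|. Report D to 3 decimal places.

Σ|p₁ᵢ − p₂ᵢ| = 0.06 + 0.10 + 0.32 + 0.13 + 0.17 + 0.11 + 0.01 = 0.90
D = 1 − ½ × 0.90 = 1 − 0.450 = 0.55000

0.550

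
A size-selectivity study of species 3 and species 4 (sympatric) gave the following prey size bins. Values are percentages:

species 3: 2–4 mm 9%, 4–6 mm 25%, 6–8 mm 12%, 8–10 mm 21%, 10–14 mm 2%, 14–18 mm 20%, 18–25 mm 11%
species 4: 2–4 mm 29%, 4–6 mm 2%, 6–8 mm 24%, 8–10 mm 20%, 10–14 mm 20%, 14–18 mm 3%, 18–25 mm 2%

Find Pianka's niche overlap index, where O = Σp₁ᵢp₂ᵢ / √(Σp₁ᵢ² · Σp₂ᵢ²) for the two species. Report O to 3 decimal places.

Convert percentages to proportions (divide by 100).
Σ p₁ᵢp₂ᵢ = 0.0261 + 0.0050 + 0.0288 + 0.0420 + 0.0040 + 0.0060 + 0.0022 = 0.1141
Σp_1ᵢ² = 0.09² + 0.25² + 0.12² + 0.21² + 0.02² + 0.20² + 0.11² = 0.0081 + 0.0625 + 0.0144 + 0.0441 + 0.0004 + 0.0400 + 0.0121 = 0.1816
Σp_2ᵢ² = 0.29² + 0.02² + 0.24² + 0.20² + 0.20² + 0.03² + 0.02² = 0.0841 + 0.0004 + 0.0576 + 0.0400 + 0.0400 + 0.0009 + 0.0004 = 0.2234
O = 0.1141 / √(0.1816 × 0.2234) = 0.1141 / 0.201419 = 0.56648

0.566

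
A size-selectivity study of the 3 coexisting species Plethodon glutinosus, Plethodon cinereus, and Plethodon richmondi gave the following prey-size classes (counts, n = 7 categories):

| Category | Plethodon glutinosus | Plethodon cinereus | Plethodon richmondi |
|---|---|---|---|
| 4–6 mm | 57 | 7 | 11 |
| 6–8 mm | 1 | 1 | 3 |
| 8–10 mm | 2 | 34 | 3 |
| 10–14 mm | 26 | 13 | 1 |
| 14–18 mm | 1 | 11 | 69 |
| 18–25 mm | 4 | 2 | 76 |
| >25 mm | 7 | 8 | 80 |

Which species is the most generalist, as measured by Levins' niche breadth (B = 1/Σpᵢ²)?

Plethodon cinereus

Proportions for Plethodon glutinosus (n=98): 57/98=0.5816, 1/98=0.0102, 2/98=0.0204, 26/98=0.2653, 1/98=0.0102, 4/98=0.0408, 7/98=0.0714
Proportions for Plethodon cinereus (n=76): 7/76=0.0921, 1/76=0.0132, 34/76=0.4474, 13/76=0.1711, 11/76=0.1447, 2/76=0.0263, 8/76=0.1053
Proportions for Plethodon richmondi (n=243): 11/243=0.0453, 3/243=0.0123, 3/243=0.0123, 1/243=0.0041, 69/243=0.2840, 76/243=0.3128, 80/243=0.3292
Σp_glutᵢ² = 0.5816² + 0.0102² + 0.0204² + 0.2653² + 0.0102² + 0.0408² + 0.0714² = 0.338259 + 0.000104 + 0.000416 + 0.070384 + 0.000104 + 0.001665 + 0.005098 = 0.416030
B_glut = 1 / 0.416030 = 2.4037
Σp_cineᵢ² = 0.0921² + 0.0132² + 0.4474² + 0.1711² + 0.1447² + 0.0263² + 0.1053² = 0.008482 + 0.000174 + 0.200167 + 0.029275 + 0.020938 + 0.000692 + 0.011088 = 0.270816
B_cine = 1 / 0.270816 = 3.6925
Σp_richᵢ² = 0.0453² + 0.0123² + 0.0123² + 0.0041² + 0.2840² + 0.3128² + 0.3292² = 0.002052 + 0.000151 + 0.000151 + 0.000017 + 0.080656 + 0.097844 + 0.108373 = 0.289244
B_rich = 1 / 0.289244 = 3.4573
Highest B → broadest niche (most generalist): Plethodon cinereus (B = 3.69).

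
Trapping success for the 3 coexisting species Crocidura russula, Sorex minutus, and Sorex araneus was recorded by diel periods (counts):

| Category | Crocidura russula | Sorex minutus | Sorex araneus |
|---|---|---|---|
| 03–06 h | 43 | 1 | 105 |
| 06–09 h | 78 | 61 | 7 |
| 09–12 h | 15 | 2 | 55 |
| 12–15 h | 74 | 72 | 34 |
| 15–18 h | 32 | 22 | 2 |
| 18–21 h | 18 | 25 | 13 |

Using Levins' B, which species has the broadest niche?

Proportions for Crocidura russula (n=260): 43/260=0.1654, 78/260=0.3000, 15/260=0.0577, 74/260=0.2846, 32/260=0.1231, 18/260=0.0692
Proportions for Sorex minutus (n=183): 1/183=0.0055, 61/183=0.3333, 2/183=0.0109, 72/183=0.3934, 22/183=0.1202, 25/183=0.1366
Proportions for Sorex araneus (n=216): 105/216=0.4861, 7/216=0.0324, 55/216=0.2546, 34/216=0.1574, 2/216=0.0093, 13/216=0.0602
Σp_russᵢ² = 0.1654² + 0.3000² + 0.0577² + 0.2846² + 0.1231² + 0.0692² = 0.027357 + 0.090000 + 0.003329 + 0.080997 + 0.015154 + 0.004789 = 0.221626
B_russ = 1 / 0.221626 = 4.5121
Σp_minuᵢ² = 0.0055² + 0.3333² + 0.0109² + 0.3934² + 0.1202² + 0.1366² = 0.000030 + 0.111089 + 0.000119 + 0.154764 + 0.014448 + 0.018660 = 0.299110
B_minu = 1 / 0.299110 = 3.3433
Σp_aranᵢ² = 0.4861² + 0.0324² + 0.2546² + 0.1574² + 0.0093² + 0.0602² = 0.236293 + 0.001050 + 0.064821 + 0.024775 + 0.000086 + 0.003624 = 0.330649
B_aran = 1 / 0.330649 = 3.0244
Highest B → broadest niche (most generalist): Crocidura russula (B = 4.51).

Crocidura russula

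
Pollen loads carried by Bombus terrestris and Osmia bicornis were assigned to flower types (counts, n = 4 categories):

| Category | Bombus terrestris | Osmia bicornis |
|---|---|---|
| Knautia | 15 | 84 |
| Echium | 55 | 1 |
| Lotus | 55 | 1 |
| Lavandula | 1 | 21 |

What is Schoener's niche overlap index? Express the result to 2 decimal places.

Proportions for Bombus terrestris (n=126): 15/126=0.1190, 55/126=0.4365, 55/126=0.4365, 1/126=0.0079
Proportions for Osmia bicornis (n=107): 84/107=0.7850, 1/107=0.0093, 1/107=0.0093, 21/107=0.1963
Σ|p₁ᵢ − p₂ᵢ| = 0.6660 + 0.4272 + 0.4272 + 0.1884 = 1.7088
D = 1 − ½ × 1.7088 = 1 − 0.85440 = 0.14560

0.15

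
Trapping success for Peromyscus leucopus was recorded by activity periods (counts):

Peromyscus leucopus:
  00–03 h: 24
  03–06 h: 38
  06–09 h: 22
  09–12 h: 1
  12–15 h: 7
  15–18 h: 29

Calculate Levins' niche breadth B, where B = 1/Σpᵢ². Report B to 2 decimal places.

Proportions for Peromyscus leucopus (n=121): 24/121=0.1983, 38/121=0.3140, 22/121=0.1818, 1/121=0.0083, 7/121=0.0579, 29/121=0.2397
Σpᵢ² = 0.1983² + 0.3140² + 0.1818² + 0.0083² + 0.0579² + 0.2397² = 0.039323 + 0.098596 + 0.033051 + 0.000069 + 0.003352 + 0.057456 = 0.231847
B = 1 / 0.231847 = 4.3132

4.31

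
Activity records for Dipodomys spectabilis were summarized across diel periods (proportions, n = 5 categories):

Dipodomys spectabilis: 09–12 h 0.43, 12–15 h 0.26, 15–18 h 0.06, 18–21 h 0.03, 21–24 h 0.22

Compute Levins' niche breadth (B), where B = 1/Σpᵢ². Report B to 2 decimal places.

Σpᵢ² = 0.43² + 0.26² + 0.06² + 0.03² + 0.22² = 0.1849 + 0.0676 + 0.0036 + 0.0009 + 0.0484 = 0.3054
B = 1 / 0.3054 = 3.2744

3.27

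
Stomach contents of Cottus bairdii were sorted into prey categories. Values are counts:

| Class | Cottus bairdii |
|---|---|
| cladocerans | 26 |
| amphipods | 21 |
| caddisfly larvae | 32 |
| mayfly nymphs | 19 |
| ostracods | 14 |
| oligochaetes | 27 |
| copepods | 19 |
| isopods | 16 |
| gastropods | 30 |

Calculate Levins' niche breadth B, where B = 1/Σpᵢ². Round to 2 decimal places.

8.42

Proportions for Cottus bairdii (n=204): 26/204=0.1275, 21/204=0.1029, 32/204=0.1569, 19/204=0.0931, 14/204=0.0686, 27/204=0.1324, 19/204=0.0931, 16/204=0.0784, 30/204=0.1471
Σpᵢ² = 0.1275² + 0.1029² + 0.1569² + 0.0931² + 0.0686² + 0.1324² + 0.0931² + 0.0784² + 0.1471² = 0.016256 + 0.010588 + 0.024618 + 0.008668 + 0.004706 + 0.017530 + 0.008668 + 0.006147 + 0.021638 = 0.118819
B = 1 / 0.118819 = 8.4162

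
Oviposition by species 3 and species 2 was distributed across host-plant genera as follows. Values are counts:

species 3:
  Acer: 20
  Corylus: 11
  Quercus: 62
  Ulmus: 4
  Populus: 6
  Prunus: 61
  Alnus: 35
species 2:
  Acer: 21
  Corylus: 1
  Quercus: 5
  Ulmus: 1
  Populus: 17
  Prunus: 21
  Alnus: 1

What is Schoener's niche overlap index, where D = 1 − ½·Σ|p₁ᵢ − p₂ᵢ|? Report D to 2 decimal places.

0.56

Proportions for species 3 (n=199): 20/199=0.1005, 11/199=0.0553, 62/199=0.3116, 4/199=0.0201, 6/199=0.0302, 61/199=0.3065, 35/199=0.1759
Proportions for species 2 (n=67): 21/67=0.3134, 1/67=0.0149, 5/67=0.0746, 1/67=0.0149, 17/67=0.2537, 21/67=0.3134, 1/67=0.0149
Σ|p₁ᵢ − p₂ᵢ| = 0.2129 + 0.0404 + 0.2370 + 0.0052 + 0.2235 + 0.0069 + 0.1610 = 0.8869
D = 1 − ½ × 0.8869 = 1 − 0.44345 = 0.55655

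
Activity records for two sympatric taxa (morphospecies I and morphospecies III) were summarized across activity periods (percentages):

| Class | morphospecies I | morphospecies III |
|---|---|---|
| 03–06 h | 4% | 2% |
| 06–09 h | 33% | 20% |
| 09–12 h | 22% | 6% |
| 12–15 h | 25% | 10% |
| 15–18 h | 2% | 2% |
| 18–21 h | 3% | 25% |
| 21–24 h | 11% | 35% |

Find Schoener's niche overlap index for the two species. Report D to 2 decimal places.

Convert percentages to proportions (divide by 100).
Σ|p₁ᵢ − p₂ᵢ| = 0.02 + 0.13 + 0.16 + 0.15 + 0.00 + 0.22 + 0.24 = 0.92
D = 1 − ½ × 0.92 = 1 − 0.460 = 0.5400

0.54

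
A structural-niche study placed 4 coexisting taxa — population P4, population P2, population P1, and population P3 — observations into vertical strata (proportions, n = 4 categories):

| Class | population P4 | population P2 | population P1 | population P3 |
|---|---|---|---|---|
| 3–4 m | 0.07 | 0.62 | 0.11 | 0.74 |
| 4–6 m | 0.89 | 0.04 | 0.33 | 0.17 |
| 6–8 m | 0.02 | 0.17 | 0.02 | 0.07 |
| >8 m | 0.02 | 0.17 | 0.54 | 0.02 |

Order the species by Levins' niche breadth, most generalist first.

population P1 > population P2 > population P3 > population P4

Σp_P4ᵢ² = 0.07² + 0.89² + 0.02² + 0.02² = 0.0049 + 0.7921 + 0.0004 + 0.0004 = 0.7978
B_P4 = 1 / 0.7978 = 1.2534
Σp_P2ᵢ² = 0.62² + 0.04² + 0.17² + 0.17² = 0.3844 + 0.0016 + 0.0289 + 0.0289 = 0.4438
B_P2 = 1 / 0.4438 = 2.2533
Σp_P1ᵢ² = 0.11² + 0.33² + 0.02² + 0.54² = 0.0121 + 0.1089 + 0.0004 + 0.2916 = 0.4130
B_P1 = 1 / 0.4130 = 2.4213
Σp_P3ᵢ² = 0.74² + 0.17² + 0.07² + 0.02² = 0.5476 + 0.0289 + 0.0049 + 0.0004 = 0.5818
B_P3 = 1 / 0.5818 = 1.7188
Ranking by B (broadest → narrowest): population P1 (2.42) > population P2 (2.25) > population P3 (1.72) > population P4 (1.25)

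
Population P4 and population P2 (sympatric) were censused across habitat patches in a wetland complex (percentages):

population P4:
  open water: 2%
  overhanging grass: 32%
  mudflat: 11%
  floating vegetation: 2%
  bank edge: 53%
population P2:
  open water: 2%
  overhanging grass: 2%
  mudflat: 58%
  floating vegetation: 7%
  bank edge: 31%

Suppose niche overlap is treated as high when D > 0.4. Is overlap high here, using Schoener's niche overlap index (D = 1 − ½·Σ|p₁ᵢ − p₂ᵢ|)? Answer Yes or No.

Yes

Convert percentages to proportions (divide by 100).
Σ|p₁ᵢ − p₂ᵢ| = 0.00 + 0.30 + 0.47 + 0.05 + 0.22 = 1.04
D = 1 − ½ × 1.04 = 1 − 0.520 = 0.4800
D = 0.4800 > 0.4 → Yes.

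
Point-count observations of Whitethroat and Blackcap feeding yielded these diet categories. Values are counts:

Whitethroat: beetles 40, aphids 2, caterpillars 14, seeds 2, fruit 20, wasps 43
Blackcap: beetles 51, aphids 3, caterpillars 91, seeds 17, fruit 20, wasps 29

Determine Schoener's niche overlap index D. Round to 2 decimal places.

Proportions for Whitethroat (n=121): 40/121=0.3306, 2/121=0.0165, 14/121=0.1157, 2/121=0.0165, 20/121=0.1653, 43/121=0.3554
Proportions for Blackcap (n=211): 51/211=0.2417, 3/211=0.0142, 91/211=0.4313, 17/211=0.0806, 20/211=0.0948, 29/211=0.1374
Σ|p₁ᵢ − p₂ᵢ| = 0.0889 + 0.0023 + 0.3156 + 0.0641 + 0.0705 + 0.2180 = 0.7594
D = 1 − ½ × 0.7594 = 1 − 0.37970 = 0.62030

0.62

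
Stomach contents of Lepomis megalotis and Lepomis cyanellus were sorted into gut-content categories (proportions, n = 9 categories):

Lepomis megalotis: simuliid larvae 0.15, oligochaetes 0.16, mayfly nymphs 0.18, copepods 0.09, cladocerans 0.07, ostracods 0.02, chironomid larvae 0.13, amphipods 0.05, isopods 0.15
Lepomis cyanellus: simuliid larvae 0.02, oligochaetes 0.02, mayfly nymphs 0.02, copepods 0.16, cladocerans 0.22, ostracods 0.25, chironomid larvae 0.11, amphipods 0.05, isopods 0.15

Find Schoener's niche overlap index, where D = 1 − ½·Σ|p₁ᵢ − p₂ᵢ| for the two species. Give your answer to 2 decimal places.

Σ|p₁ᵢ − p₂ᵢ| = 0.13 + 0.14 + 0.16 + 0.07 + 0.15 + 0.23 + 0.02 + 0.00 + 0.00 = 0.90
D = 1 − ½ × 0.90 = 1 − 0.450 = 0.5500

0.55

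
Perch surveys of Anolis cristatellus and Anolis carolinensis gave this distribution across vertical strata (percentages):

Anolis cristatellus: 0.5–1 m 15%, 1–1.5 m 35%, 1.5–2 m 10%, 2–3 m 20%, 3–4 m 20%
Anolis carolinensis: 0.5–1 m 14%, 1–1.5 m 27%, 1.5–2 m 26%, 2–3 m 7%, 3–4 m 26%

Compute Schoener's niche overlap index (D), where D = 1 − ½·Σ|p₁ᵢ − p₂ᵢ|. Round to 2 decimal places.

Convert percentages to proportions (divide by 100).
Σ|p₁ᵢ − p₂ᵢ| = 0.01 + 0.08 + 0.16 + 0.13 + 0.06 = 0.44
D = 1 − ½ × 0.44 = 1 − 0.220 = 0.7800

0.78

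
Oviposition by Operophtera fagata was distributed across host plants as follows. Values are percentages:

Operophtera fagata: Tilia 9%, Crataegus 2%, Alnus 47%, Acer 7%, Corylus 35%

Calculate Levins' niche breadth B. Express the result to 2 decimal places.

2.80

Convert percentages to proportions (divide by 100).
Σpᵢ² = 0.09² + 0.02² + 0.47² + 0.07² + 0.35² = 0.0081 + 0.0004 + 0.2209 + 0.0049 + 0.1225 = 0.3568
B = 1 / 0.3568 = 2.8027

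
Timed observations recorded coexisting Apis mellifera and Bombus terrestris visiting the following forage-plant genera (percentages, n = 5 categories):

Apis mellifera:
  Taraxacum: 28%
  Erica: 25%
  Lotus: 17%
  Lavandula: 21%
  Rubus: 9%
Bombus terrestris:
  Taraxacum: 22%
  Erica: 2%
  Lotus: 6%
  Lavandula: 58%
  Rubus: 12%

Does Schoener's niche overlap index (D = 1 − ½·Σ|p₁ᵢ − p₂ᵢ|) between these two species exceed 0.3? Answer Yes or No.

Yes

Convert percentages to proportions (divide by 100).
Σ|p₁ᵢ − p₂ᵢ| = 0.06 + 0.23 + 0.11 + 0.37 + 0.03 = 0.80
D = 1 − ½ × 0.80 = 1 − 0.400 = 0.6000
D = 0.6000 > 0.3 → Yes.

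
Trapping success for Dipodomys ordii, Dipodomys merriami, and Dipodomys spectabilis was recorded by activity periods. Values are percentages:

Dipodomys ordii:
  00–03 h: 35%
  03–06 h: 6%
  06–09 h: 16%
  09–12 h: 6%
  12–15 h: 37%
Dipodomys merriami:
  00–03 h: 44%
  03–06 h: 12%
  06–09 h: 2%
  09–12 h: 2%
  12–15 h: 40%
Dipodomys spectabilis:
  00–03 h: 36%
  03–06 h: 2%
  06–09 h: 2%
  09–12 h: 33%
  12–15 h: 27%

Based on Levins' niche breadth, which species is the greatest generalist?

Convert percentages to proportions (divide by 100).
Σp_ordiᵢ² = 0.35² + 0.06² + 0.16² + 0.06² + 0.37² = 0.1225 + 0.0036 + 0.0256 + 0.0036 + 0.1369 = 0.2922
B_ordi = 1 / 0.2922 = 3.4223
Σp_merrᵢ² = 0.44² + 0.12² + 0.02² + 0.02² + 0.40² = 0.1936 + 0.0144 + 0.0004 + 0.0004 + 0.1600 = 0.3688
B_merr = 1 / 0.3688 = 2.7115
Σp_specᵢ² = 0.36² + 0.02² + 0.02² + 0.33² + 0.27² = 0.1296 + 0.0004 + 0.0004 + 0.1089 + 0.0729 = 0.3122
B_spec = 1 / 0.3122 = 3.2031
Highest B → broadest niche (most generalist): Dipodomys ordii (B = 3.42).

Dipodomys ordii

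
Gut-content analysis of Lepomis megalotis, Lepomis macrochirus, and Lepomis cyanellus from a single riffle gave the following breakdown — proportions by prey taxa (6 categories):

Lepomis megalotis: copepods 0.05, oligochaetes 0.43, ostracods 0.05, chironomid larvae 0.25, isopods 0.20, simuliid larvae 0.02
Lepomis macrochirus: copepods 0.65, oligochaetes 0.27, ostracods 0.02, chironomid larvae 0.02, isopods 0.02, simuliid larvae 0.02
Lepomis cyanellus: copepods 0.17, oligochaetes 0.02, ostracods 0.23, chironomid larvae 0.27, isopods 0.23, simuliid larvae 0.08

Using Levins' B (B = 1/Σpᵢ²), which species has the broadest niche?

Lepomis cyanellus

Σp_megaᵢ² = 0.05² + 0.43² + 0.05² + 0.25² + 0.20² + 0.02² = 0.0025 + 0.1849 + 0.0025 + 0.0625 + 0.0400 + 0.0004 = 0.2928
B_mega = 1 / 0.2928 = 3.4153
Σp_macrᵢ² = 0.65² + 0.27² + 0.02² + 0.02² + 0.02² + 0.02² = 0.4225 + 0.0729 + 0.0004 + 0.0004 + 0.0004 + 0.0004 = 0.4970
B_macr = 1 / 0.4970 = 2.0121
Σp_cyanᵢ² = 0.17² + 0.02² + 0.23² + 0.27² + 0.23² + 0.08² = 0.0289 + 0.0004 + 0.0529 + 0.0729 + 0.0529 + 0.0064 = 0.2144
B_cyan = 1 / 0.2144 = 4.6642
Highest B → broadest niche (most generalist): Lepomis cyanellus (B = 4.66).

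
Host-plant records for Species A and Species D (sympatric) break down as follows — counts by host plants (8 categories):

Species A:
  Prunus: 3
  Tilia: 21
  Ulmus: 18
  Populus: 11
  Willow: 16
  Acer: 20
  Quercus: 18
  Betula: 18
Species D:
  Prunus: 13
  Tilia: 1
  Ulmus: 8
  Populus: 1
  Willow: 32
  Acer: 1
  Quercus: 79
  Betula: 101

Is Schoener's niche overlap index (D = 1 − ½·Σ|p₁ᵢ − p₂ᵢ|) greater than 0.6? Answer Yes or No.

No

Proportions for Species A (n=125): 3/125=0.0240, 21/125=0.1680, 18/125=0.1440, 11/125=0.0880, 16/125=0.1280, 20/125=0.1600, 18/125=0.1440, 18/125=0.1440
Proportions for Species D (n=236): 13/236=0.0551, 1/236=0.0042, 8/236=0.0339, 1/236=0.0042, 32/236=0.1356, 1/236=0.0042, 79/236=0.3347, 101/236=0.4280
Σ|p₁ᵢ − p₂ᵢ| = 0.0311 + 0.1638 + 0.1101 + 0.0838 + 0.0076 + 0.1558 + 0.1907 + 0.2840 = 1.0269
D = 1 − ½ × 1.0269 = 1 − 0.51345 = 0.48655
D = 0.48655 < 0.6 → No.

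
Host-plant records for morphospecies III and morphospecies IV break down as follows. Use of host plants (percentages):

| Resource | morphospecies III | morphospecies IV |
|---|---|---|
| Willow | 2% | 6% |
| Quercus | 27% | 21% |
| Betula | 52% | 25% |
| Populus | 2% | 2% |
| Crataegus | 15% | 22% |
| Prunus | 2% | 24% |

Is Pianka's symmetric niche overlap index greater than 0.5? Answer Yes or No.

Yes

Convert percentages to proportions (divide by 100).
Σ p₁ᵢp₂ᵢ = 0.0012 + 0.0567 + 0.1300 + 0.0004 + 0.0330 + 0.0048 = 0.2261
Σp_1ᵢ² = 0.02² + 0.27² + 0.52² + 0.02² + 0.15² + 0.02² = 0.0004 + 0.0729 + 0.2704 + 0.0004 + 0.0225 + 0.0004 = 0.3670
Σp_2ᵢ² = 0.06² + 0.21² + 0.25² + 0.02² + 0.22² + 0.24² = 0.0036 + 0.0441 + 0.0625 + 0.0004 + 0.0484 + 0.0576 = 0.2166
O = 0.2261 / √(0.3670 × 0.2166) = 0.2261 / 0.28194 = 0.8019
O = 0.8019 > 0.5 → Yes.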